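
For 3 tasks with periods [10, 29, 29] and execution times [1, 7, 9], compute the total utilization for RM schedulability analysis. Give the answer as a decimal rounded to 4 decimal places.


Compute individual utilizations (exact fractions):
  Task 1: C/T = 1/10 (approx. 0.1)
  Task 2: C/T = 7/29 (approx. 0.2414)
  Task 3: C/T = 9/29 (approx. 0.3103)
Total utilization U = 1/10 + 7/29 + 9/29 = 189/290
Rounded to 4 decimal places: U = 0.6517
RM (Liu & Layland) bound for 3 tasks = 0.779763; compare with U = 189/290 (approx. 0.651724)
U <= bound, so schedulable by RM sufficient condition.

0.6517


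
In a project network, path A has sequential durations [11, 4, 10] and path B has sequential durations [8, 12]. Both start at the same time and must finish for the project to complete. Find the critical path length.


Path A total = 11 + 4 + 10 = 25
Path B total = 8 + 12 = 20
Critical path = longest path = max(25, 20) = 25

25


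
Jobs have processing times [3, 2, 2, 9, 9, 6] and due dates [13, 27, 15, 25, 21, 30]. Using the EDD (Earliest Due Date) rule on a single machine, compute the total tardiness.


Sort by due date (EDD order): [(3, 13), (2, 15), (9, 21), (9, 25), (2, 27), (6, 30)]
Compute completion times and tardiness:
  Job 1: p=3, d=13, C=3, tardiness=max(0,3-13)=0
  Job 2: p=2, d=15, C=5, tardiness=max(0,5-15)=0
  Job 3: p=9, d=21, C=14, tardiness=max(0,14-21)=0
  Job 4: p=9, d=25, C=23, tardiness=max(0,23-25)=0
  Job 5: p=2, d=27, C=25, tardiness=max(0,25-27)=0
  Job 6: p=6, d=30, C=31, tardiness=max(0,31-30)=1
Total tardiness = 1

1


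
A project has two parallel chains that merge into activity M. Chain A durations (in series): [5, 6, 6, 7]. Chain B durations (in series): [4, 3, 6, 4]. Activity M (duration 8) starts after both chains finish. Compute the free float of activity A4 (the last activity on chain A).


ES(A4) = sum of predecessors on chain A = 17
EF(A4) = ES + duration = 17 + 7 = 24
Successor of A4 is M. ES(M) = max(sum(A), sum(B)) = max(24, 17) = 24
Free float = ES(successor) - EF(current) = 24 - 24 = 0

0


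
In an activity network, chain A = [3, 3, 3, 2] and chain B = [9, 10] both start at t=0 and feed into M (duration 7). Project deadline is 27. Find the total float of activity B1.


Forward pass: ES(B1) = sum of predecessors on chain B = 0
EF = ES + duration = 0 + 9 = 9
Backward pass: LF(M) = deadline = 27; LS(M) = 27 - 7 = 20
LF(B1) = LS(M) - sum(successors on chain B) = 20 - 10 = 10
LS = LF - duration = 10 - 9 = 1
Total float = LS - ES = 1 - 0 = 1

1


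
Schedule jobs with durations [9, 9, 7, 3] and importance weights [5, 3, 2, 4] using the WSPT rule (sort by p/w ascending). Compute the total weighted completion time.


Compute p/w ratios and sort ascending (WSPT): [(3, 4), (9, 5), (9, 3), (7, 2)]
Compute weighted completion times:
  Job (p=3,w=4): C=3, w*C=4*3=12
  Job (p=9,w=5): C=12, w*C=5*12=60
  Job (p=9,w=3): C=21, w*C=3*21=63
  Job (p=7,w=2): C=28, w*C=2*28=56
Total weighted completion time = 191

191


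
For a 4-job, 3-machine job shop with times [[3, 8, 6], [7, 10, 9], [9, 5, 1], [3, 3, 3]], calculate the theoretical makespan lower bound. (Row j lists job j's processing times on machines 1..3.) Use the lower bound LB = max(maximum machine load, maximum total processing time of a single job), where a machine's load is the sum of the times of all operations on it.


Machine loads:
  Machine 1: 3 + 7 + 9 + 3 = 22
  Machine 2: 8 + 10 + 5 + 3 = 26
  Machine 3: 6 + 9 + 1 + 3 = 19
Max machine load = 26
Job totals:
  Job 1: 17
  Job 2: 26
  Job 3: 15
  Job 4: 9
Max job total = 26
Lower bound = max(26, 26) = 26

26


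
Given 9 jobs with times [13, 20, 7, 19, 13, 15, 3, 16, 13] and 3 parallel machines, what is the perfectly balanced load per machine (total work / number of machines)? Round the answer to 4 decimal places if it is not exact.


Total processing time = 13 + 20 + 7 + 19 + 13 + 15 + 3 + 16 + 13 = 119
Number of machines = 3
Ideal balanced load = 119 / 3 = 39.6667

39.6667


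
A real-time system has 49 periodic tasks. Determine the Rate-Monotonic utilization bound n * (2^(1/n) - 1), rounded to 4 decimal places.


Compute 2^(1/49) = 1.0142463870
Subtract 1: 1.0142463870 - 1 = 0.0142463870
Multiply by n: 49 * 0.0142463870 = 0.6980729630
Round to 4 dp: 0.6981

0.6981


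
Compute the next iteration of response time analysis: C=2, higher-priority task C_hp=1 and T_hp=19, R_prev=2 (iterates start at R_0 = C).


R_next = C + ceil(R_prev / T_hp) * C_hp
ceil(2 / 19) = ceil(0.1053) = 1
Interference = 1 * 1 = 1
R_next = 2 + 1 = 3

3


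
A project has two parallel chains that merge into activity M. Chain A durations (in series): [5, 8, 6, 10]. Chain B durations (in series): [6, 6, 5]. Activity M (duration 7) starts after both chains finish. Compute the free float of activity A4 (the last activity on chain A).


ES(A4) = sum of predecessors on chain A = 19
EF(A4) = ES + duration = 19 + 10 = 29
Successor of A4 is M. ES(M) = max(sum(A), sum(B)) = max(29, 17) = 29
Free float = ES(successor) - EF(current) = 29 - 29 = 0

0


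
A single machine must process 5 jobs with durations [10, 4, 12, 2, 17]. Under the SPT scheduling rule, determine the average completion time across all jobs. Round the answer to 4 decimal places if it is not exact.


Sort jobs by processing time (SPT order): [2, 4, 10, 12, 17]
Compute completion times sequentially:
  Job 1: processing = 2, completes at 2
  Job 2: processing = 4, completes at 6
  Job 3: processing = 10, completes at 16
  Job 4: processing = 12, completes at 28
  Job 5: processing = 17, completes at 45
Sum of completion times = 97
Average completion time = 97/5 = 19.4

19.4


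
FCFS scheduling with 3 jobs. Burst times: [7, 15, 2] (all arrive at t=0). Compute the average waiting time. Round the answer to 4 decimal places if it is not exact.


FCFS order (as given): [7, 15, 2]
Waiting times:
  Job 1: wait = 0
  Job 2: wait = 7
  Job 3: wait = 22
Sum of waiting times = 29
Average waiting time = 29/3 = 9.6667

9.6667


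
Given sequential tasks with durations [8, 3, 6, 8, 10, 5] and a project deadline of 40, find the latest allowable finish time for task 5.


LF(activity 5) = deadline - sum of successor durations
Successors: activities 6 through 6 with durations [5]
Sum of successor durations = 5
LF = 40 - 5 = 35

35


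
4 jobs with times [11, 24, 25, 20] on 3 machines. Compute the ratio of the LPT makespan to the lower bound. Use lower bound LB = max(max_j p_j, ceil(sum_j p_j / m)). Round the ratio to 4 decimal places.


LPT order: [25, 24, 20, 11]
Machine loads after assignment: [25, 24, 31]
LPT makespan = 31
Lower bound = max(max_job, ceil(total/3)) = max(25, 27) = 27
Ratio = 31 / 27 = 1.1481

1.1481


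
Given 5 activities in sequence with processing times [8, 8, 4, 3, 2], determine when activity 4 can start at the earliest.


Activity 4 starts after activities 1 through 3 complete.
Predecessor durations: [8, 8, 4]
ES = 8 + 8 + 4 = 20

20


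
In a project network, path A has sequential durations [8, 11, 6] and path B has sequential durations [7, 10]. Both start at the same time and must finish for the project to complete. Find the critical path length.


Path A total = 8 + 11 + 6 = 25
Path B total = 7 + 10 = 17
Critical path = longest path = max(25, 17) = 25

25


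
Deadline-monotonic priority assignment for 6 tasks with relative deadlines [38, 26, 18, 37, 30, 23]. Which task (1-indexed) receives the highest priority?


Sort tasks by relative deadline (ascending):
  Task 3: deadline = 18
  Task 6: deadline = 23
  Task 2: deadline = 26
  Task 5: deadline = 30
  Task 4: deadline = 37
  Task 1: deadline = 38
Priority order (highest first): [3, 6, 2, 5, 4, 1]
Highest priority task = 3

3


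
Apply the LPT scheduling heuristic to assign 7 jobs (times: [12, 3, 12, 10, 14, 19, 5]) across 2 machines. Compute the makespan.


Sort jobs in decreasing order (LPT): [19, 14, 12, 12, 10, 5, 3]
Assign each job to the least loaded machine:
  Machine 1: jobs [19, 12, 5, 3], load = 39
  Machine 2: jobs [14, 12, 10], load = 36
Makespan = max load = 39

39


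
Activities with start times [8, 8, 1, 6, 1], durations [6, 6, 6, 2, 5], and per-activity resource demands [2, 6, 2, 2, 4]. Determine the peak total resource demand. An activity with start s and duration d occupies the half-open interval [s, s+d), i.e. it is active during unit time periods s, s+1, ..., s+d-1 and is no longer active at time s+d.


Each activity i is active on [start_i, start_i + duration_i).
Compute total resource usage per time slot:
  t=0: active resources = [], total = 0
  t=1: active resources = [2, 4], total = 6
  t=2: active resources = [2, 4], total = 6
  t=3: active resources = [2, 4], total = 6
  t=4: active resources = [2, 4], total = 6
  t=5: active resources = [2, 4], total = 6
  t=6: active resources = [2, 2], total = 4
  t=7: active resources = [2], total = 2
  t=8: active resources = [2, 6], total = 8
  t=9: active resources = [2, 6], total = 8
  t=10: active resources = [2, 6], total = 8
  t=11: active resources = [2, 6], total = 8
  t=12: active resources = [2, 6], total = 8
  t=13: active resources = [2, 6], total = 8
Peak resource demand = 8

8


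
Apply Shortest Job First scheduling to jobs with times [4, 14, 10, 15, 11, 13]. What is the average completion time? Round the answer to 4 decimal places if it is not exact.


SJF order (ascending): [4, 10, 11, 13, 14, 15]
Completion times:
  Job 1: burst=4, C=4
  Job 2: burst=10, C=14
  Job 3: burst=11, C=25
  Job 4: burst=13, C=38
  Job 5: burst=14, C=52
  Job 6: burst=15, C=67
Average completion = 200/6 = 33.3333

33.3333


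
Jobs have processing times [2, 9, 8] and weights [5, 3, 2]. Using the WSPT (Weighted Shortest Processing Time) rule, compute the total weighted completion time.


Compute p/w ratios and sort ascending (WSPT): [(2, 5), (9, 3), (8, 2)]
Compute weighted completion times:
  Job (p=2,w=5): C=2, w*C=5*2=10
  Job (p=9,w=3): C=11, w*C=3*11=33
  Job (p=8,w=2): C=19, w*C=2*19=38
Total weighted completion time = 81

81


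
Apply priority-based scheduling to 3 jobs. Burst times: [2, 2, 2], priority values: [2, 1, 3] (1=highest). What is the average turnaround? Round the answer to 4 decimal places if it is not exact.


Sort by priority (ascending = highest first):
Order: [(1, 2), (2, 2), (3, 2)]
Completion times:
  Priority 1, burst=2, C=2
  Priority 2, burst=2, C=4
  Priority 3, burst=2, C=6
Average turnaround = 12/3 = 4.0

4.0


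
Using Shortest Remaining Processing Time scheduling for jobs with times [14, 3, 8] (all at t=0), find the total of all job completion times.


Since all jobs arrive at t=0, SRPT equals SPT ordering.
SPT order: [3, 8, 14]
Completion times:
  Job 1: p=3, C=3
  Job 2: p=8, C=11
  Job 3: p=14, C=25
Total completion time = 3 + 11 + 25 = 39

39


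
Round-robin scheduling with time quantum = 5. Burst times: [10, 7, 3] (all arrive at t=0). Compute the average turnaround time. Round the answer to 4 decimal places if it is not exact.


Time quantum = 5
Execution trace:
  J1 runs 5 units, time = 5
  J2 runs 5 units, time = 10
  J3 runs 3 units, time = 13
  J1 runs 5 units, time = 18
  J2 runs 2 units, time = 20
Finish times: [18, 20, 13]
Average turnaround = 51/3 = 17.0

17.0


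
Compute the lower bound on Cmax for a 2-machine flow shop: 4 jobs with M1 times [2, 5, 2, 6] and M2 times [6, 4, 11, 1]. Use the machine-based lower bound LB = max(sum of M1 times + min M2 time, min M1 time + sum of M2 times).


LB1 = sum(M1 times) + min(M2 times) = 15 + 1 = 16
LB2 = min(M1 times) + sum(M2 times) = 2 + 22 = 24
Lower bound = max(LB1, LB2) = max(16, 24) = 24

24


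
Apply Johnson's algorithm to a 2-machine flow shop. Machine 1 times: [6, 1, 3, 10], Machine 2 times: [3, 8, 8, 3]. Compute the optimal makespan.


Apply Johnson's rule:
  Group 1 (a <= b): [(2, 1, 8), (3, 3, 8)]
  Group 2 (a > b): [(1, 6, 3), (4, 10, 3)]
Optimal job order: [2, 3, 1, 4]
Schedule:
  Job 2: M1 done at 1, M2 done at 9
  Job 3: M1 done at 4, M2 done at 17
  Job 1: M1 done at 10, M2 done at 20
  Job 4: M1 done at 20, M2 done at 23
Makespan = 23

23


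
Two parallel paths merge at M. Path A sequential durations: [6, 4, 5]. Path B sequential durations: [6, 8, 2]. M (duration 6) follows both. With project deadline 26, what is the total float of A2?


Forward pass: ES(A2) = sum of predecessors on chain A = 6
EF = ES + duration = 6 + 4 = 10
Backward pass: LF(M) = deadline = 26; LS(M) = 26 - 6 = 20
LF(A2) = LS(M) - sum(successors on chain A) = 20 - 5 = 15
LS = LF - duration = 15 - 4 = 11
Total float = LS - ES = 11 - 6 = 5

5


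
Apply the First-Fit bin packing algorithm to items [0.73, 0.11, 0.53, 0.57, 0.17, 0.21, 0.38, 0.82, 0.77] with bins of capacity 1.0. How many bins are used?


Place items sequentially using First-Fit:
  Item 0.73 -> new Bin 1
  Item 0.11 -> Bin 1 (now 0.84)
  Item 0.53 -> new Bin 2
  Item 0.57 -> new Bin 3
  Item 0.17 -> Bin 2 (now 0.7)
  Item 0.21 -> Bin 2 (now 0.91)
  Item 0.38 -> Bin 3 (now 0.95)
  Item 0.82 -> new Bin 4
  Item 0.77 -> new Bin 5
Total bins used = 5

5


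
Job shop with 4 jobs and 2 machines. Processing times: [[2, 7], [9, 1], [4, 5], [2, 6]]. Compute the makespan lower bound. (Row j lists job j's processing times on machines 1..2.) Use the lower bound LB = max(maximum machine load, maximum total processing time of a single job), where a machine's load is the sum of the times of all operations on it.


Machine loads:
  Machine 1: 2 + 9 + 4 + 2 = 17
  Machine 2: 7 + 1 + 5 + 6 = 19
Max machine load = 19
Job totals:
  Job 1: 9
  Job 2: 10
  Job 3: 9
  Job 4: 8
Max job total = 10
Lower bound = max(19, 10) = 19

19


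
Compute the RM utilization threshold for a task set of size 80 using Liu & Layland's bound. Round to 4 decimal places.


Compute 2^(1/80) = 1.0087019838
Subtract 1: 1.0087019838 - 1 = 0.0087019838
Multiply by n: 80 * 0.0087019838 = 0.6961587040
Round to 4 dp: 0.6962

0.6962


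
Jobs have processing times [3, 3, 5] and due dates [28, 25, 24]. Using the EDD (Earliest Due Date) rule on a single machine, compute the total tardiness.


Sort by due date (EDD order): [(5, 24), (3, 25), (3, 28)]
Compute completion times and tardiness:
  Job 1: p=5, d=24, C=5, tardiness=max(0,5-24)=0
  Job 2: p=3, d=25, C=8, tardiness=max(0,8-25)=0
  Job 3: p=3, d=28, C=11, tardiness=max(0,11-28)=0
Total tardiness = 0

0


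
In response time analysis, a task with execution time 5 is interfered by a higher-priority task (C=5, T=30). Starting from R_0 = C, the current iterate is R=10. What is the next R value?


R_next = C + ceil(R_prev / T_hp) * C_hp
ceil(10 / 30) = ceil(0.3333) = 1
Interference = 1 * 5 = 5
R_next = 5 + 5 = 10
R_next = R_prev, so the iteration has converged (response time = 10).

10


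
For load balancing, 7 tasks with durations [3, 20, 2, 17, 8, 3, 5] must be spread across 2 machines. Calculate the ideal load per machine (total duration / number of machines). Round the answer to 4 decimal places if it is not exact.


Total processing time = 3 + 20 + 2 + 17 + 8 + 3 + 5 = 58
Number of machines = 2
Ideal balanced load = 58 / 2 = 29.0

29.0


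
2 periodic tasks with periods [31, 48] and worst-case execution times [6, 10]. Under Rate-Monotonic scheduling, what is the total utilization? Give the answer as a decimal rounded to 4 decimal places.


Compute individual utilizations (exact fractions):
  Task 1: C/T = 6/31 (approx. 0.1935)
  Task 2: C/T = 10/48 = 5/24 (approx. 0.2083)
Total utilization U = 6/31 + 5/24 = 299/744
Rounded to 4 decimal places: U = 0.4019
RM (Liu & Layland) bound for 2 tasks = 0.828427; compare with U = 299/744 (approx. 0.401882)
U <= bound, so schedulable by RM sufficient condition.

0.4019


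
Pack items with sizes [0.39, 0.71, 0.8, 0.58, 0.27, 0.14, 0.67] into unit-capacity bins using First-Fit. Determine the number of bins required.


Place items sequentially using First-Fit:
  Item 0.39 -> new Bin 1
  Item 0.71 -> new Bin 2
  Item 0.8 -> new Bin 3
  Item 0.58 -> Bin 1 (now 0.97)
  Item 0.27 -> Bin 2 (now 0.98)
  Item 0.14 -> Bin 3 (now 0.94)
  Item 0.67 -> new Bin 4
Total bins used = 4

4


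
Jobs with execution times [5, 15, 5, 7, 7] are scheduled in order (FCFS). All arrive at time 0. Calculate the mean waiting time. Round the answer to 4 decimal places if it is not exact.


FCFS order (as given): [5, 15, 5, 7, 7]
Waiting times:
  Job 1: wait = 0
  Job 2: wait = 5
  Job 3: wait = 20
  Job 4: wait = 25
  Job 5: wait = 32
Sum of waiting times = 82
Average waiting time = 82/5 = 16.4

16.4


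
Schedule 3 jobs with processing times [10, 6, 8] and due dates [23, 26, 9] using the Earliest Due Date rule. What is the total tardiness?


Sort by due date (EDD order): [(8, 9), (10, 23), (6, 26)]
Compute completion times and tardiness:
  Job 1: p=8, d=9, C=8, tardiness=max(0,8-9)=0
  Job 2: p=10, d=23, C=18, tardiness=max(0,18-23)=0
  Job 3: p=6, d=26, C=24, tardiness=max(0,24-26)=0
Total tardiness = 0

0


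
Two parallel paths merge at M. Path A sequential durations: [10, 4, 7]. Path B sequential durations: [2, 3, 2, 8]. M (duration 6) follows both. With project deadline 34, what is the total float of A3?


Forward pass: ES(A3) = sum of predecessors on chain A = 14
EF = ES + duration = 14 + 7 = 21
Backward pass: LF(M) = deadline = 34; LS(M) = 34 - 6 = 28
LF(A3) = LS(M) - sum(successors on chain A) = 28 - 0 = 28
LS = LF - duration = 28 - 7 = 21
Total float = LS - ES = 21 - 14 = 7

7


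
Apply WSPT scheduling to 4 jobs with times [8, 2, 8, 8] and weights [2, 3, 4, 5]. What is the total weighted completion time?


Compute p/w ratios and sort ascending (WSPT): [(2, 3), (8, 5), (8, 4), (8, 2)]
Compute weighted completion times:
  Job (p=2,w=3): C=2, w*C=3*2=6
  Job (p=8,w=5): C=10, w*C=5*10=50
  Job (p=8,w=4): C=18, w*C=4*18=72
  Job (p=8,w=2): C=26, w*C=2*26=52
Total weighted completion time = 180

180


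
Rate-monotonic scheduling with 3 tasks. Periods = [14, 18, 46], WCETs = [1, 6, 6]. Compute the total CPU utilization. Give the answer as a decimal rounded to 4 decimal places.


Compute individual utilizations (exact fractions):
  Task 1: C/T = 1/14 (approx. 0.0714)
  Task 2: C/T = 6/18 = 1/3 (approx. 0.3333)
  Task 3: C/T = 6/46 = 3/23 (approx. 0.1304)
Total utilization U = 1/14 + 1/3 + 3/23 = 517/966
Rounded to 4 decimal places: U = 0.5352
RM (Liu & Layland) bound for 3 tasks = 0.779763; compare with U = 517/966 (approx. 0.535197)
U <= bound, so schedulable by RM sufficient condition.

0.5352


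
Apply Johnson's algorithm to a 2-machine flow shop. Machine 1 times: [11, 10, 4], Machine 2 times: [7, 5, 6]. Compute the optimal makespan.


Apply Johnson's rule:
  Group 1 (a <= b): [(3, 4, 6)]
  Group 2 (a > b): [(1, 11, 7), (2, 10, 5)]
Optimal job order: [3, 1, 2]
Schedule:
  Job 3: M1 done at 4, M2 done at 10
  Job 1: M1 done at 15, M2 done at 22
  Job 2: M1 done at 25, M2 done at 30
Makespan = 30

30


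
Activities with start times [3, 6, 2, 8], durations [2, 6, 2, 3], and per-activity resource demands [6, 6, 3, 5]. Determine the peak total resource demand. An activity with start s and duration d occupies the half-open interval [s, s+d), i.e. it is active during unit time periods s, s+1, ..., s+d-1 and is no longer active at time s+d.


Each activity i is active on [start_i, start_i + duration_i).
Compute total resource usage per time slot:
  t=0: active resources = [], total = 0
  t=1: active resources = [], total = 0
  t=2: active resources = [3], total = 3
  t=3: active resources = [6, 3], total = 9
  t=4: active resources = [6], total = 6
  t=5: active resources = [], total = 0
  t=6: active resources = [6], total = 6
  t=7: active resources = [6], total = 6
  t=8: active resources = [6, 5], total = 11
  t=9: active resources = [6, 5], total = 11
  t=10: active resources = [6, 5], total = 11
  t=11: active resources = [6], total = 6
Peak resource demand = 11

11


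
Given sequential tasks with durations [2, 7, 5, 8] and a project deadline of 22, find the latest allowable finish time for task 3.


LF(activity 3) = deadline - sum of successor durations
Successors: activities 4 through 4 with durations [8]
Sum of successor durations = 8
LF = 22 - 8 = 14

14


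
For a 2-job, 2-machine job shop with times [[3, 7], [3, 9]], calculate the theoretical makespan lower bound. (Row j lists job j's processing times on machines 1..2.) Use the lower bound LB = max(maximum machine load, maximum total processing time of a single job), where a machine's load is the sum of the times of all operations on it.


Machine loads:
  Machine 1: 3 + 3 = 6
  Machine 2: 7 + 9 = 16
Max machine load = 16
Job totals:
  Job 1: 10
  Job 2: 12
Max job total = 12
Lower bound = max(16, 12) = 16

16


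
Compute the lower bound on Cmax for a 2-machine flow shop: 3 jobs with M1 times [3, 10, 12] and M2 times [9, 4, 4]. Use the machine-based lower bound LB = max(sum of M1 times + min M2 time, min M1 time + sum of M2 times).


LB1 = sum(M1 times) + min(M2 times) = 25 + 4 = 29
LB2 = min(M1 times) + sum(M2 times) = 3 + 17 = 20
Lower bound = max(LB1, LB2) = max(29, 20) = 29

29


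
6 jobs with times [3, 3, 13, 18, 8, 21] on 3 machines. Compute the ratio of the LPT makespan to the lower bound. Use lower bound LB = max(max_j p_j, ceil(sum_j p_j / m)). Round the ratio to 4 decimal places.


LPT order: [21, 18, 13, 8, 3, 3]
Machine loads after assignment: [24, 21, 21]
LPT makespan = 24
Lower bound = max(max_job, ceil(total/3)) = max(21, 22) = 22
Ratio = 24 / 22 = 1.0909

1.0909


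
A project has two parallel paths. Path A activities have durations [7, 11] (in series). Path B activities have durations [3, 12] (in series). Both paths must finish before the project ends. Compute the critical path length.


Path A total = 7 + 11 = 18
Path B total = 3 + 12 = 15
Critical path = longest path = max(18, 15) = 18

18


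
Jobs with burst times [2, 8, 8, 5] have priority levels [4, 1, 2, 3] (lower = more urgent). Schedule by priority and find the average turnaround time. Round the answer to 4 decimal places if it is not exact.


Sort by priority (ascending = highest first):
Order: [(1, 8), (2, 8), (3, 5), (4, 2)]
Completion times:
  Priority 1, burst=8, C=8
  Priority 2, burst=8, C=16
  Priority 3, burst=5, C=21
  Priority 4, burst=2, C=23
Average turnaround = 68/4 = 17.0

17.0


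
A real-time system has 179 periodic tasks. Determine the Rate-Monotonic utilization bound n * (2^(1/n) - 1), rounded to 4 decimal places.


Compute 2^(1/179) = 1.0038798378
Subtract 1: 1.0038798378 - 1 = 0.0038798378
Multiply by n: 179 * 0.0038798378 = 0.6944909662
Round to 4 dp: 0.6945

0.6945


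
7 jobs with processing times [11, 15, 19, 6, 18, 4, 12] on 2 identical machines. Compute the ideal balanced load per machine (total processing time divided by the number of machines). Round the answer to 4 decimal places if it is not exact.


Total processing time = 11 + 15 + 19 + 6 + 18 + 4 + 12 = 85
Number of machines = 2
Ideal balanced load = 85 / 2 = 42.5

42.5


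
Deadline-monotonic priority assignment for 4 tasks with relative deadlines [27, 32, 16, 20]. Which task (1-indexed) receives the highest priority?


Sort tasks by relative deadline (ascending):
  Task 3: deadline = 16
  Task 4: deadline = 20
  Task 1: deadline = 27
  Task 2: deadline = 32
Priority order (highest first): [3, 4, 1, 2]
Highest priority task = 3

3


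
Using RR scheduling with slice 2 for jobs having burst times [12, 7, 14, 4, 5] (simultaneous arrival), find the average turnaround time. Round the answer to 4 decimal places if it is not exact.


Time quantum = 2
Execution trace:
  J1 runs 2 units, time = 2
  J2 runs 2 units, time = 4
  J3 runs 2 units, time = 6
  J4 runs 2 units, time = 8
  J5 runs 2 units, time = 10
  J1 runs 2 units, time = 12
  J2 runs 2 units, time = 14
  J3 runs 2 units, time = 16
  J4 runs 2 units, time = 18
  J5 runs 2 units, time = 20
  J1 runs 2 units, time = 22
  J2 runs 2 units, time = 24
  J3 runs 2 units, time = 26
  J5 runs 1 units, time = 27
  J1 runs 2 units, time = 29
  J2 runs 1 units, time = 30
  J3 runs 2 units, time = 32
  J1 runs 2 units, time = 34
  J3 runs 2 units, time = 36
  J1 runs 2 units, time = 38
  J3 runs 2 units, time = 40
  J3 runs 2 units, time = 42
Finish times: [38, 30, 42, 18, 27]
Average turnaround = 155/5 = 31.0

31.0


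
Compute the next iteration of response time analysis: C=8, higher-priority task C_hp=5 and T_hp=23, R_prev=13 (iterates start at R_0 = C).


R_next = C + ceil(R_prev / T_hp) * C_hp
ceil(13 / 23) = ceil(0.5652) = 1
Interference = 1 * 5 = 5
R_next = 8 + 5 = 13
R_next = R_prev, so the iteration has converged (response time = 13).

13


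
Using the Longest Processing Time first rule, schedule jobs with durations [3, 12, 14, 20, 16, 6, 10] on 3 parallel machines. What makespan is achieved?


Sort jobs in decreasing order (LPT): [20, 16, 14, 12, 10, 6, 3]
Assign each job to the least loaded machine:
  Machine 1: jobs [20, 6, 3], load = 29
  Machine 2: jobs [16, 10], load = 26
  Machine 3: jobs [14, 12], load = 26
Makespan = max load = 29

29


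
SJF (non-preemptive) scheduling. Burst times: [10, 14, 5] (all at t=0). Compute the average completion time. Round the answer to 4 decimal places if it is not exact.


SJF order (ascending): [5, 10, 14]
Completion times:
  Job 1: burst=5, C=5
  Job 2: burst=10, C=15
  Job 3: burst=14, C=29
Average completion = 49/3 = 16.3333

16.3333


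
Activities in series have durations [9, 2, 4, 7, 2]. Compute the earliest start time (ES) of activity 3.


Activity 3 starts after activities 1 through 2 complete.
Predecessor durations: [9, 2]
ES = 9 + 2 = 11

11


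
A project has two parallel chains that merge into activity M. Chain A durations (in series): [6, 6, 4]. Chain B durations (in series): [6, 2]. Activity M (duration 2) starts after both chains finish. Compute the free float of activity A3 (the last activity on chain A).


ES(A3) = sum of predecessors on chain A = 12
EF(A3) = ES + duration = 12 + 4 = 16
Successor of A3 is M. ES(M) = max(sum(A), sum(B)) = max(16, 8) = 16
Free float = ES(successor) - EF(current) = 16 - 16 = 0

0


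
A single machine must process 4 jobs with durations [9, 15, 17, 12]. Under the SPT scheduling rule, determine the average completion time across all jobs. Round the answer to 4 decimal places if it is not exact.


Sort jobs by processing time (SPT order): [9, 12, 15, 17]
Compute completion times sequentially:
  Job 1: processing = 9, completes at 9
  Job 2: processing = 12, completes at 21
  Job 3: processing = 15, completes at 36
  Job 4: processing = 17, completes at 53
Sum of completion times = 119
Average completion time = 119/4 = 29.75

29.75


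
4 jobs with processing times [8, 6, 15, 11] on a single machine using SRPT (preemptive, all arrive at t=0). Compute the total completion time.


Since all jobs arrive at t=0, SRPT equals SPT ordering.
SPT order: [6, 8, 11, 15]
Completion times:
  Job 1: p=6, C=6
  Job 2: p=8, C=14
  Job 3: p=11, C=25
  Job 4: p=15, C=40
Total completion time = 6 + 14 + 25 + 40 = 85

85


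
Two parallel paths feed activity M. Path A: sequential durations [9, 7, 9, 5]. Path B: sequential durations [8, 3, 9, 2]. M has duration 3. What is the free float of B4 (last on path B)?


ES(B4) = sum of predecessors on chain B = 20
EF(B4) = ES + duration = 20 + 2 = 22
Successor of B4 is M. ES(M) = max(sum(A), sum(B)) = max(30, 22) = 30
Free float = ES(successor) - EF(current) = 30 - 22 = 8

8


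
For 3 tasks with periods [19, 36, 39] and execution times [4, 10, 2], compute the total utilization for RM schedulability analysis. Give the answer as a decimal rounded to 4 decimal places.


Compute individual utilizations (exact fractions):
  Task 1: C/T = 4/19 (approx. 0.2105)
  Task 2: C/T = 10/36 = 5/18 (approx. 0.2778)
  Task 3: C/T = 2/39 (approx. 0.0513)
Total utilization U = 4/19 + 5/18 + 2/39 = 2399/4446
Rounded to 4 decimal places: U = 0.5396
RM (Liu & Layland) bound for 3 tasks = 0.779763; compare with U = 2399/4446 (approx. 0.539586)
U <= bound, so schedulable by RM sufficient condition.

0.5396


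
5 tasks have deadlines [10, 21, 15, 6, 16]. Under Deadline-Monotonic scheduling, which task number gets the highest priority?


Sort tasks by relative deadline (ascending):
  Task 4: deadline = 6
  Task 1: deadline = 10
  Task 3: deadline = 15
  Task 5: deadline = 16
  Task 2: deadline = 21
Priority order (highest first): [4, 1, 3, 5, 2]
Highest priority task = 4

4


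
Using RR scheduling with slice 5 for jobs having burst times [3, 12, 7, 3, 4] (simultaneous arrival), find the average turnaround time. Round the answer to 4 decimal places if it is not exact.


Time quantum = 5
Execution trace:
  J1 runs 3 units, time = 3
  J2 runs 5 units, time = 8
  J3 runs 5 units, time = 13
  J4 runs 3 units, time = 16
  J5 runs 4 units, time = 20
  J2 runs 5 units, time = 25
  J3 runs 2 units, time = 27
  J2 runs 2 units, time = 29
Finish times: [3, 29, 27, 16, 20]
Average turnaround = 95/5 = 19.0

19.0


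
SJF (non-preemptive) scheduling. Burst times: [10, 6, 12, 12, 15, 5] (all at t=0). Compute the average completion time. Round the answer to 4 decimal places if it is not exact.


SJF order (ascending): [5, 6, 10, 12, 12, 15]
Completion times:
  Job 1: burst=5, C=5
  Job 2: burst=6, C=11
  Job 3: burst=10, C=21
  Job 4: burst=12, C=33
  Job 5: burst=12, C=45
  Job 6: burst=15, C=60
Average completion = 175/6 = 29.1667

29.1667


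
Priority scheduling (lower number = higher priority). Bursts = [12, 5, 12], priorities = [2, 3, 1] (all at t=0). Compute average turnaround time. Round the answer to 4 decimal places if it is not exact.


Sort by priority (ascending = highest first):
Order: [(1, 12), (2, 12), (3, 5)]
Completion times:
  Priority 1, burst=12, C=12
  Priority 2, burst=12, C=24
  Priority 3, burst=5, C=29
Average turnaround = 65/3 = 21.6667

21.6667


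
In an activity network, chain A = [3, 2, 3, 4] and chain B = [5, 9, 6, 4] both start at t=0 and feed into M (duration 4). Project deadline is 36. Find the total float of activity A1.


Forward pass: ES(A1) = sum of predecessors on chain A = 0
EF = ES + duration = 0 + 3 = 3
Backward pass: LF(M) = deadline = 36; LS(M) = 36 - 4 = 32
LF(A1) = LS(M) - sum(successors on chain A) = 32 - 9 = 23
LS = LF - duration = 23 - 3 = 20
Total float = LS - ES = 20 - 0 = 20

20


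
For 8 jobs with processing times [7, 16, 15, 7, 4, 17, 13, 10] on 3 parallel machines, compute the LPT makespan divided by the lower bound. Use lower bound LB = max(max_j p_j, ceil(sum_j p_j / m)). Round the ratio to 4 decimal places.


LPT order: [17, 16, 15, 13, 10, 7, 7, 4]
Machine loads after assignment: [31, 30, 28]
LPT makespan = 31
Lower bound = max(max_job, ceil(total/3)) = max(17, 30) = 30
Ratio = 31 / 30 = 1.0333

1.0333


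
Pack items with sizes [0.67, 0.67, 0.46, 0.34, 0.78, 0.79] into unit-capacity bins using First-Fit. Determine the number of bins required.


Place items sequentially using First-Fit:
  Item 0.67 -> new Bin 1
  Item 0.67 -> new Bin 2
  Item 0.46 -> new Bin 3
  Item 0.34 -> Bin 3 (now 0.8)
  Item 0.78 -> new Bin 4
  Item 0.79 -> new Bin 5
Total bins used = 5

5


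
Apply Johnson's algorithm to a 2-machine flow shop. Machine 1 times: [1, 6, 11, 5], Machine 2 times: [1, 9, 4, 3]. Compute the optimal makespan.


Apply Johnson's rule:
  Group 1 (a <= b): [(1, 1, 1), (2, 6, 9)]
  Group 2 (a > b): [(3, 11, 4), (4, 5, 3)]
Optimal job order: [1, 2, 3, 4]
Schedule:
  Job 1: M1 done at 1, M2 done at 2
  Job 2: M1 done at 7, M2 done at 16
  Job 3: M1 done at 18, M2 done at 22
  Job 4: M1 done at 23, M2 done at 26
Makespan = 26

26


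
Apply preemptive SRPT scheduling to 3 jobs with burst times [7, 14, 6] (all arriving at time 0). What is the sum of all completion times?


Since all jobs arrive at t=0, SRPT equals SPT ordering.
SPT order: [6, 7, 14]
Completion times:
  Job 1: p=6, C=6
  Job 2: p=7, C=13
  Job 3: p=14, C=27
Total completion time = 6 + 13 + 27 = 46

46


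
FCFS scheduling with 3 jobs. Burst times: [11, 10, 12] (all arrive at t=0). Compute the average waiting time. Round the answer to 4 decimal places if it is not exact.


FCFS order (as given): [11, 10, 12]
Waiting times:
  Job 1: wait = 0
  Job 2: wait = 11
  Job 3: wait = 21
Sum of waiting times = 32
Average waiting time = 32/3 = 10.6667

10.6667


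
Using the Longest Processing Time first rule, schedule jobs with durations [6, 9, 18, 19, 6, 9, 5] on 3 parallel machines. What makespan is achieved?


Sort jobs in decreasing order (LPT): [19, 18, 9, 9, 6, 6, 5]
Assign each job to the least loaded machine:
  Machine 1: jobs [19, 5], load = 24
  Machine 2: jobs [18, 6], load = 24
  Machine 3: jobs [9, 9, 6], load = 24
Makespan = max load = 24

24


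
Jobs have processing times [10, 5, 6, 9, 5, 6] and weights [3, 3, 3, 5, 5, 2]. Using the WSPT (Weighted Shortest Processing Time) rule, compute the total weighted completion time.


Compute p/w ratios and sort ascending (WSPT): [(5, 5), (5, 3), (9, 5), (6, 3), (6, 2), (10, 3)]
Compute weighted completion times:
  Job (p=5,w=5): C=5, w*C=5*5=25
  Job (p=5,w=3): C=10, w*C=3*10=30
  Job (p=9,w=5): C=19, w*C=5*19=95
  Job (p=6,w=3): C=25, w*C=3*25=75
  Job (p=6,w=2): C=31, w*C=2*31=62
  Job (p=10,w=3): C=41, w*C=3*41=123
Total weighted completion time = 410

410


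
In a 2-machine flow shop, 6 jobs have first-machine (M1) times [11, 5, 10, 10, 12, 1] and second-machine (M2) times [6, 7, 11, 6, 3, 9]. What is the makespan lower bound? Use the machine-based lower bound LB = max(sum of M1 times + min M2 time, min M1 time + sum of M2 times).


LB1 = sum(M1 times) + min(M2 times) = 49 + 3 = 52
LB2 = min(M1 times) + sum(M2 times) = 1 + 42 = 43
Lower bound = max(LB1, LB2) = max(52, 43) = 52

52


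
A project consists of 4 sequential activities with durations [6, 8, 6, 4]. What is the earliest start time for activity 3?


Activity 3 starts after activities 1 through 2 complete.
Predecessor durations: [6, 8]
ES = 6 + 8 = 14

14


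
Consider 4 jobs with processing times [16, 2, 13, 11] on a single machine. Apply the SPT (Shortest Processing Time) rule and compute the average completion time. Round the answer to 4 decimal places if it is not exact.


Sort jobs by processing time (SPT order): [2, 11, 13, 16]
Compute completion times sequentially:
  Job 1: processing = 2, completes at 2
  Job 2: processing = 11, completes at 13
  Job 3: processing = 13, completes at 26
  Job 4: processing = 16, completes at 42
Sum of completion times = 83
Average completion time = 83/4 = 20.75

20.75


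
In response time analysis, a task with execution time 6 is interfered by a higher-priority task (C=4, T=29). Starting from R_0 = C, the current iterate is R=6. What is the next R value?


R_next = C + ceil(R_prev / T_hp) * C_hp
ceil(6 / 29) = ceil(0.2069) = 1
Interference = 1 * 4 = 4
R_next = 6 + 4 = 10

10


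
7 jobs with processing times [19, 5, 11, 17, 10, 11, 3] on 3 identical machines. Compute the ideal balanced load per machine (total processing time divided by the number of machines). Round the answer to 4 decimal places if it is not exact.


Total processing time = 19 + 5 + 11 + 17 + 10 + 11 + 3 = 76
Number of machines = 3
Ideal balanced load = 76 / 3 = 25.3333

25.3333


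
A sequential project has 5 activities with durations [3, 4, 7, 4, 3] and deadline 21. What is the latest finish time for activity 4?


LF(activity 4) = deadline - sum of successor durations
Successors: activities 5 through 5 with durations [3]
Sum of successor durations = 3
LF = 21 - 3 = 18

18


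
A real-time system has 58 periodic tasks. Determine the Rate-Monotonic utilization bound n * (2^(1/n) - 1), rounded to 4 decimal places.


Compute 2^(1/58) = 1.0120225098
Subtract 1: 1.0120225098 - 1 = 0.0120225098
Multiply by n: 58 * 0.0120225098 = 0.6973055684
Round to 4 dp: 0.6973

0.6973


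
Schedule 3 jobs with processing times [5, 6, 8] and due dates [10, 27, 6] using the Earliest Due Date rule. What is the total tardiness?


Sort by due date (EDD order): [(8, 6), (5, 10), (6, 27)]
Compute completion times and tardiness:
  Job 1: p=8, d=6, C=8, tardiness=max(0,8-6)=2
  Job 2: p=5, d=10, C=13, tardiness=max(0,13-10)=3
  Job 3: p=6, d=27, C=19, tardiness=max(0,19-27)=0
Total tardiness = 5

5


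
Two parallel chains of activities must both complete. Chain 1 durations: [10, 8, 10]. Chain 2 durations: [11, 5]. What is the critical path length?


Path A total = 10 + 8 + 10 = 28
Path B total = 11 + 5 = 16
Critical path = longest path = max(28, 16) = 28

28


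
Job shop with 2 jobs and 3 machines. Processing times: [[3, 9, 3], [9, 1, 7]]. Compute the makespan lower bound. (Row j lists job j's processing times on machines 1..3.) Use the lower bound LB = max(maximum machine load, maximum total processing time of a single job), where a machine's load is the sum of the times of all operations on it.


Machine loads:
  Machine 1: 3 + 9 = 12
  Machine 2: 9 + 1 = 10
  Machine 3: 3 + 7 = 10
Max machine load = 12
Job totals:
  Job 1: 15
  Job 2: 17
Max job total = 17
Lower bound = max(12, 17) = 17

17


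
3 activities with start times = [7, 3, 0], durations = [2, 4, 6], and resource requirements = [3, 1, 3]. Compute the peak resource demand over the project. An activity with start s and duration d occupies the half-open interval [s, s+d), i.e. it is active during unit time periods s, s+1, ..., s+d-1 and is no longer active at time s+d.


Each activity i is active on [start_i, start_i + duration_i).
Compute total resource usage per time slot:
  t=0: active resources = [3], total = 3
  t=1: active resources = [3], total = 3
  t=2: active resources = [3], total = 3
  t=3: active resources = [1, 3], total = 4
  t=4: active resources = [1, 3], total = 4
  t=5: active resources = [1, 3], total = 4
  t=6: active resources = [1], total = 1
  t=7: active resources = [3], total = 3
  t=8: active resources = [3], total = 3
Peak resource demand = 4

4


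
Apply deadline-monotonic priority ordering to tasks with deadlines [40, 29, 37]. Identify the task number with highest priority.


Sort tasks by relative deadline (ascending):
  Task 2: deadline = 29
  Task 3: deadline = 37
  Task 1: deadline = 40
Priority order (highest first): [2, 3, 1]
Highest priority task = 2

2


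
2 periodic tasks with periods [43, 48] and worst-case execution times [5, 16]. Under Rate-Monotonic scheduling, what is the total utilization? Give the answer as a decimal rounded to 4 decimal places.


Compute individual utilizations (exact fractions):
  Task 1: C/T = 5/43 (approx. 0.1163)
  Task 2: C/T = 16/48 = 1/3 (approx. 0.3333)
Total utilization U = 5/43 + 1/3 = 58/129
Rounded to 4 decimal places: U = 0.4496
RM (Liu & Layland) bound for 2 tasks = 0.828427; compare with U = 58/129 (approx. 0.449612)
U <= bound, so schedulable by RM sufficient condition.

0.4496


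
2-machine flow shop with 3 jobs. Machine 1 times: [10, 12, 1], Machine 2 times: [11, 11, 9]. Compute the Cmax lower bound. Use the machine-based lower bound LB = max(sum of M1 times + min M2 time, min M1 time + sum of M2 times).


LB1 = sum(M1 times) + min(M2 times) = 23 + 9 = 32
LB2 = min(M1 times) + sum(M2 times) = 1 + 31 = 32
Lower bound = max(LB1, LB2) = max(32, 32) = 32

32


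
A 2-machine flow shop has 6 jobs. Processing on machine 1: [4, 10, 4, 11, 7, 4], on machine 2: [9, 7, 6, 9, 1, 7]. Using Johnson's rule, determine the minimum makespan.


Apply Johnson's rule:
  Group 1 (a <= b): [(1, 4, 9), (3, 4, 6), (6, 4, 7)]
  Group 2 (a > b): [(4, 11, 9), (2, 10, 7), (5, 7, 1)]
Optimal job order: [1, 3, 6, 4, 2, 5]
Schedule:
  Job 1: M1 done at 4, M2 done at 13
  Job 3: M1 done at 8, M2 done at 19
  Job 6: M1 done at 12, M2 done at 26
  Job 4: M1 done at 23, M2 done at 35
  Job 2: M1 done at 33, M2 done at 42
  Job 5: M1 done at 40, M2 done at 43
Makespan = 43

43


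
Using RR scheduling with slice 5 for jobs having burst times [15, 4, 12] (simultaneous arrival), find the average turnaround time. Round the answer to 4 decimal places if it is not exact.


Time quantum = 5
Execution trace:
  J1 runs 5 units, time = 5
  J2 runs 4 units, time = 9
  J3 runs 5 units, time = 14
  J1 runs 5 units, time = 19
  J3 runs 5 units, time = 24
  J1 runs 5 units, time = 29
  J3 runs 2 units, time = 31
Finish times: [29, 9, 31]
Average turnaround = 69/3 = 23.0

23.0
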